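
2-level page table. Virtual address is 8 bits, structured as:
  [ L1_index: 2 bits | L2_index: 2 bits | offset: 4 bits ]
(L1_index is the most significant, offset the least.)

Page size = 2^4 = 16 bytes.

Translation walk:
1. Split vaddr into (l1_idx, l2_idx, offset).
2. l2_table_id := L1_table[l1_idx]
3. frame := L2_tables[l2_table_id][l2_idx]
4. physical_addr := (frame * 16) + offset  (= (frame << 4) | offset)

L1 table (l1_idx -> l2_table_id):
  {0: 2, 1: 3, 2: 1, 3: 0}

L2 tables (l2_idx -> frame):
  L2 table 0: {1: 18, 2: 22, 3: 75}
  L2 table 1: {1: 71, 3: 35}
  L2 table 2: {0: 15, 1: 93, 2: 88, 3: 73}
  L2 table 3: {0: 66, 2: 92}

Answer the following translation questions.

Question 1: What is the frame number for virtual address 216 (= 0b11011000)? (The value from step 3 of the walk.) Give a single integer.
vaddr = 216: l1_idx=3, l2_idx=1
L1[3] = 0; L2[0][1] = 18

Answer: 18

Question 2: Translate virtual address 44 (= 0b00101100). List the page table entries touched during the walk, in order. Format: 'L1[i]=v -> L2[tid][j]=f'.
vaddr = 44 = 0b00101100
Split: l1_idx=0, l2_idx=2, offset=12

Answer: L1[0]=2 -> L2[2][2]=88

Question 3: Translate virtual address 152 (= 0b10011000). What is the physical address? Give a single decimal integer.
Answer: 1144

Derivation:
vaddr = 152 = 0b10011000
Split: l1_idx=2, l2_idx=1, offset=8
L1[2] = 1
L2[1][1] = 71
paddr = 71 * 16 + 8 = 1144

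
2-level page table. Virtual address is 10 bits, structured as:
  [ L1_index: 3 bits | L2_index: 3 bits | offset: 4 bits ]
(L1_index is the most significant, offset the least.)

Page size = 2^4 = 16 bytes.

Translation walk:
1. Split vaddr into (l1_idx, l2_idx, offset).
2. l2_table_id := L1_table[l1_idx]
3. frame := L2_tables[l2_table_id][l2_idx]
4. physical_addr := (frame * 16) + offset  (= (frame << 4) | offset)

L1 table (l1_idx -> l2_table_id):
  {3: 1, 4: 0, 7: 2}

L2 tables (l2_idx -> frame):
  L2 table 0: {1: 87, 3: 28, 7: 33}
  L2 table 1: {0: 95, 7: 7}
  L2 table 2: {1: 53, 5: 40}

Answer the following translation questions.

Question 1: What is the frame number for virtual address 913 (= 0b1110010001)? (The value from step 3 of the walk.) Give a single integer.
vaddr = 913: l1_idx=7, l2_idx=1
L1[7] = 2; L2[2][1] = 53

Answer: 53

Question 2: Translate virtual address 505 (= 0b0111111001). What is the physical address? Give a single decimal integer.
Answer: 121

Derivation:
vaddr = 505 = 0b0111111001
Split: l1_idx=3, l2_idx=7, offset=9
L1[3] = 1
L2[1][7] = 7
paddr = 7 * 16 + 9 = 121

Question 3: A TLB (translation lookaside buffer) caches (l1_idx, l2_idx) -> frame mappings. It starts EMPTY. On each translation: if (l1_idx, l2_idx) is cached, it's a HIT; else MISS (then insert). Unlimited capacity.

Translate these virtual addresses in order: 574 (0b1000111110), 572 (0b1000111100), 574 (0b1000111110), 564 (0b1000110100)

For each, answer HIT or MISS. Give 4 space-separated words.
Answer: MISS HIT HIT HIT

Derivation:
vaddr=574: (4,3) not in TLB -> MISS, insert
vaddr=572: (4,3) in TLB -> HIT
vaddr=574: (4,3) in TLB -> HIT
vaddr=564: (4,3) in TLB -> HIT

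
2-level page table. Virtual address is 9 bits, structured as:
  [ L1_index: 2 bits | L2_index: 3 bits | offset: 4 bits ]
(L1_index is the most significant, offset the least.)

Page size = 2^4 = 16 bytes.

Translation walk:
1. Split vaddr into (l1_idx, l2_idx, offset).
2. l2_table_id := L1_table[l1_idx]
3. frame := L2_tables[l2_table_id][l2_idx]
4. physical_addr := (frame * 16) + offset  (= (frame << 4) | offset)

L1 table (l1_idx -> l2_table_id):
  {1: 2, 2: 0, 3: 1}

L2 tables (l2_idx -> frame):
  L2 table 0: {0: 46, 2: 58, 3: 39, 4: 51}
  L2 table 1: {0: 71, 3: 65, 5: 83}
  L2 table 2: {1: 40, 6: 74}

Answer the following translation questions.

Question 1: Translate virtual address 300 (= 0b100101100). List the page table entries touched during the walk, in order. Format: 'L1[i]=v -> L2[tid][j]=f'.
Answer: L1[2]=0 -> L2[0][2]=58

Derivation:
vaddr = 300 = 0b100101100
Split: l1_idx=2, l2_idx=2, offset=12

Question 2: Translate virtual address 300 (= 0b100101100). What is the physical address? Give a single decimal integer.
vaddr = 300 = 0b100101100
Split: l1_idx=2, l2_idx=2, offset=12
L1[2] = 0
L2[0][2] = 58
paddr = 58 * 16 + 12 = 940

Answer: 940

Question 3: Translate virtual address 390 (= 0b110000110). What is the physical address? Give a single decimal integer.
Answer: 1142

Derivation:
vaddr = 390 = 0b110000110
Split: l1_idx=3, l2_idx=0, offset=6
L1[3] = 1
L2[1][0] = 71
paddr = 71 * 16 + 6 = 1142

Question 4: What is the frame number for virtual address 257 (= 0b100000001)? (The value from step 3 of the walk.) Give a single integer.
Answer: 46

Derivation:
vaddr = 257: l1_idx=2, l2_idx=0
L1[2] = 0; L2[0][0] = 46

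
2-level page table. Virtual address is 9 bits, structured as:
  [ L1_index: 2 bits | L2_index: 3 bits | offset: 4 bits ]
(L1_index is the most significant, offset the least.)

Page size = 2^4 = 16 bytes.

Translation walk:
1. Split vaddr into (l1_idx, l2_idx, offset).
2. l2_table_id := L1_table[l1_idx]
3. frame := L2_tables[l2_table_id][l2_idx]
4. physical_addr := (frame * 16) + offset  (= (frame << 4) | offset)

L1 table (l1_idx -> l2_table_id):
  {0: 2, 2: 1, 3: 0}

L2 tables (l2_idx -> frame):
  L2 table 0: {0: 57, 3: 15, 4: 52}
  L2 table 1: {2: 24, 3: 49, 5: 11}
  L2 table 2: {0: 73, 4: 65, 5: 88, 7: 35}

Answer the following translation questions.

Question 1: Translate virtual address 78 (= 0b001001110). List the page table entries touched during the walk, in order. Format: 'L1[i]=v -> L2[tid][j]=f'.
Answer: L1[0]=2 -> L2[2][4]=65

Derivation:
vaddr = 78 = 0b001001110
Split: l1_idx=0, l2_idx=4, offset=14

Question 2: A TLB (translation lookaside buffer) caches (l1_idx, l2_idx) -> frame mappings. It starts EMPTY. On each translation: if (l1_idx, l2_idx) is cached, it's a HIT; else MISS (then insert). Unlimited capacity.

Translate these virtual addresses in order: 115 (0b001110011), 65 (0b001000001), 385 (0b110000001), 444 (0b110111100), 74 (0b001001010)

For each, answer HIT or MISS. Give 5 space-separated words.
vaddr=115: (0,7) not in TLB -> MISS, insert
vaddr=65: (0,4) not in TLB -> MISS, insert
vaddr=385: (3,0) not in TLB -> MISS, insert
vaddr=444: (3,3) not in TLB -> MISS, insert
vaddr=74: (0,4) in TLB -> HIT

Answer: MISS MISS MISS MISS HIT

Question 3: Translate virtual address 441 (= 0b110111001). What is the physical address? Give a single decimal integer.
Answer: 249

Derivation:
vaddr = 441 = 0b110111001
Split: l1_idx=3, l2_idx=3, offset=9
L1[3] = 0
L2[0][3] = 15
paddr = 15 * 16 + 9 = 249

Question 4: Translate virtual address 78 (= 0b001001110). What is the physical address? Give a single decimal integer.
vaddr = 78 = 0b001001110
Split: l1_idx=0, l2_idx=4, offset=14
L1[0] = 2
L2[2][4] = 65
paddr = 65 * 16 + 14 = 1054

Answer: 1054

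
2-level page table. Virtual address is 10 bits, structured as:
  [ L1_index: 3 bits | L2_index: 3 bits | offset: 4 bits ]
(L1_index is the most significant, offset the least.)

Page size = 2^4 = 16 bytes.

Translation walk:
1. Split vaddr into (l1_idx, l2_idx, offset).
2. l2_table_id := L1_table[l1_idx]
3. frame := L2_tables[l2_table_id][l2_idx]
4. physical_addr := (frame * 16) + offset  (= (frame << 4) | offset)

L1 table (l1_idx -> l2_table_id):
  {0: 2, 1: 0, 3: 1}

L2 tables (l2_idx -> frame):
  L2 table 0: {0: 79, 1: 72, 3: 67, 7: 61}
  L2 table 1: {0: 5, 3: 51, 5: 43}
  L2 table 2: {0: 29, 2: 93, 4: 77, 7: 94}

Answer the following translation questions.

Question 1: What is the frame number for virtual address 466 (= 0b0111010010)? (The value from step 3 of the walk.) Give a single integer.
vaddr = 466: l1_idx=3, l2_idx=5
L1[3] = 1; L2[1][5] = 43

Answer: 43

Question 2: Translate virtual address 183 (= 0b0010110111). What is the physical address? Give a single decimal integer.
Answer: 1079

Derivation:
vaddr = 183 = 0b0010110111
Split: l1_idx=1, l2_idx=3, offset=7
L1[1] = 0
L2[0][3] = 67
paddr = 67 * 16 + 7 = 1079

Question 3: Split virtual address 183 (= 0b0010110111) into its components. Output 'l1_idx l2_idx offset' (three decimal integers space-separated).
Answer: 1 3 7

Derivation:
vaddr = 183 = 0b0010110111
  top 3 bits -> l1_idx = 1
  next 3 bits -> l2_idx = 3
  bottom 4 bits -> offset = 7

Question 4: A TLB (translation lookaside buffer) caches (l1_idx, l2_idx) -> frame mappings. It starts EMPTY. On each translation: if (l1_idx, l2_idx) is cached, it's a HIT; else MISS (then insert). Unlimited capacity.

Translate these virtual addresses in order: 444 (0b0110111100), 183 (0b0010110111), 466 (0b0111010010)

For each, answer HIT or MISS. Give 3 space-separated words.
vaddr=444: (3,3) not in TLB -> MISS, insert
vaddr=183: (1,3) not in TLB -> MISS, insert
vaddr=466: (3,5) not in TLB -> MISS, insert

Answer: MISS MISS MISS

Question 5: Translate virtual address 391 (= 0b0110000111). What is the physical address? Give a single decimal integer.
vaddr = 391 = 0b0110000111
Split: l1_idx=3, l2_idx=0, offset=7
L1[3] = 1
L2[1][0] = 5
paddr = 5 * 16 + 7 = 87

Answer: 87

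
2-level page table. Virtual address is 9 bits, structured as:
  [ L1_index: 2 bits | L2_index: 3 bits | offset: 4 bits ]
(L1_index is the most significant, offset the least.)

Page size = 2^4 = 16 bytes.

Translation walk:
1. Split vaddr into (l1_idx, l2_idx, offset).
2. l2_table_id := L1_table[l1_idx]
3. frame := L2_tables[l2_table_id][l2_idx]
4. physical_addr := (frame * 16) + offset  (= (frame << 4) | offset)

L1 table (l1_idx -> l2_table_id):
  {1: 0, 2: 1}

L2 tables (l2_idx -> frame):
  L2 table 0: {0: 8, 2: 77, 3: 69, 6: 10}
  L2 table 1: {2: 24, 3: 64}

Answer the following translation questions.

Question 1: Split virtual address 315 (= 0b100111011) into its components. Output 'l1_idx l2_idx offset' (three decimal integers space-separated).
Answer: 2 3 11

Derivation:
vaddr = 315 = 0b100111011
  top 2 bits -> l1_idx = 2
  next 3 bits -> l2_idx = 3
  bottom 4 bits -> offset = 11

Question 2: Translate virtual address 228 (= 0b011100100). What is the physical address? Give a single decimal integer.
Answer: 164

Derivation:
vaddr = 228 = 0b011100100
Split: l1_idx=1, l2_idx=6, offset=4
L1[1] = 0
L2[0][6] = 10
paddr = 10 * 16 + 4 = 164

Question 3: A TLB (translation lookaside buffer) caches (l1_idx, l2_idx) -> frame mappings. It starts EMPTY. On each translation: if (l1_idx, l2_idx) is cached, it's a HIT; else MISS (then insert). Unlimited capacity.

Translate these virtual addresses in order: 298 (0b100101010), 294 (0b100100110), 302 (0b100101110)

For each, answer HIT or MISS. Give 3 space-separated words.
vaddr=298: (2,2) not in TLB -> MISS, insert
vaddr=294: (2,2) in TLB -> HIT
vaddr=302: (2,2) in TLB -> HIT

Answer: MISS HIT HIT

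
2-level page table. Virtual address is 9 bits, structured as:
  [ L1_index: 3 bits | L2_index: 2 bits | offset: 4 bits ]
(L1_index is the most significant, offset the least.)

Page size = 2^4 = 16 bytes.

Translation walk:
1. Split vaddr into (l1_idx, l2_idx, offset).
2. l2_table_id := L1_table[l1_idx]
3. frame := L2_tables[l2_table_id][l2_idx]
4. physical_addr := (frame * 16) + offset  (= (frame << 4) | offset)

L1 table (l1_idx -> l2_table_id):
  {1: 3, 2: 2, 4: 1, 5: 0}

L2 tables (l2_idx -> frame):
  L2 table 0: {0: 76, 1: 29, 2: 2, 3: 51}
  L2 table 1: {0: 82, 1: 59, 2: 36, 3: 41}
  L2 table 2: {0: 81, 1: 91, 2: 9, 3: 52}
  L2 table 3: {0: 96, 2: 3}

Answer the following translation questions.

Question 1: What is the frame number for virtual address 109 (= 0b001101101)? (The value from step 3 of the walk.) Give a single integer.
vaddr = 109: l1_idx=1, l2_idx=2
L1[1] = 3; L2[3][2] = 3

Answer: 3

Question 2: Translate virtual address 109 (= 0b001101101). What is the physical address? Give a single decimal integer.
Answer: 61

Derivation:
vaddr = 109 = 0b001101101
Split: l1_idx=1, l2_idx=2, offset=13
L1[1] = 3
L2[3][2] = 3
paddr = 3 * 16 + 13 = 61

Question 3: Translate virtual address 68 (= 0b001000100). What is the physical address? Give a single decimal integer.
vaddr = 68 = 0b001000100
Split: l1_idx=1, l2_idx=0, offset=4
L1[1] = 3
L2[3][0] = 96
paddr = 96 * 16 + 4 = 1540

Answer: 1540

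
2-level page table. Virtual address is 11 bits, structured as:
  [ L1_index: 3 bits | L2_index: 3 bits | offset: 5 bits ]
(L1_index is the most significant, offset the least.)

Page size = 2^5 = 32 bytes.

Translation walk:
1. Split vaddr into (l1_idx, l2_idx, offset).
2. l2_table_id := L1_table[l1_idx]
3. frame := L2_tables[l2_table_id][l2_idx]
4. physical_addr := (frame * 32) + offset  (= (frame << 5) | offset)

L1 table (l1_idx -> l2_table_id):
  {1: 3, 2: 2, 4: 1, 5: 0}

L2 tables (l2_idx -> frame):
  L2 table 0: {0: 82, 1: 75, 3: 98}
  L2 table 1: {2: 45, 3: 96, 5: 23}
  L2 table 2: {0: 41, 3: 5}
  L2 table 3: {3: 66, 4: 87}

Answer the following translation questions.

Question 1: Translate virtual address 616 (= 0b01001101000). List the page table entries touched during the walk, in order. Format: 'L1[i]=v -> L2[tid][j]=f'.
Answer: L1[2]=2 -> L2[2][3]=5

Derivation:
vaddr = 616 = 0b01001101000
Split: l1_idx=2, l2_idx=3, offset=8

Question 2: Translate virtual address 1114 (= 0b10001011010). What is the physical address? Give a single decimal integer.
Answer: 1466

Derivation:
vaddr = 1114 = 0b10001011010
Split: l1_idx=4, l2_idx=2, offset=26
L1[4] = 1
L2[1][2] = 45
paddr = 45 * 32 + 26 = 1466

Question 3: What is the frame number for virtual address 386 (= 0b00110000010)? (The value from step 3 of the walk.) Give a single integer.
vaddr = 386: l1_idx=1, l2_idx=4
L1[1] = 3; L2[3][4] = 87

Answer: 87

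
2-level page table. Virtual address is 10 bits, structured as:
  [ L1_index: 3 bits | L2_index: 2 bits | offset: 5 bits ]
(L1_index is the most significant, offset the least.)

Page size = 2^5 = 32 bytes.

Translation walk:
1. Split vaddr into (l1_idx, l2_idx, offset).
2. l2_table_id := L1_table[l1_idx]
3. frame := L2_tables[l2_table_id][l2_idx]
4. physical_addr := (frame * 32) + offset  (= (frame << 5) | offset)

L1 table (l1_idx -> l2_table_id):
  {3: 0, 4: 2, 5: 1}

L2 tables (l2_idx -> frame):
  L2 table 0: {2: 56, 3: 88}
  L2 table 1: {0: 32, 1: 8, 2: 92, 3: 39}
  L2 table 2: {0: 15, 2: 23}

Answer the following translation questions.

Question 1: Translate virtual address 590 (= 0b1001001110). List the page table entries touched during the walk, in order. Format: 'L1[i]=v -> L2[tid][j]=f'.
Answer: L1[4]=2 -> L2[2][2]=23

Derivation:
vaddr = 590 = 0b1001001110
Split: l1_idx=4, l2_idx=2, offset=14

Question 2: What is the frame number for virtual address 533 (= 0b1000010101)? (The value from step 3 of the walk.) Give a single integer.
vaddr = 533: l1_idx=4, l2_idx=0
L1[4] = 2; L2[2][0] = 15

Answer: 15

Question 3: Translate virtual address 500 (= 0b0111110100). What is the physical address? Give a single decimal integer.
vaddr = 500 = 0b0111110100
Split: l1_idx=3, l2_idx=3, offset=20
L1[3] = 0
L2[0][3] = 88
paddr = 88 * 32 + 20 = 2836

Answer: 2836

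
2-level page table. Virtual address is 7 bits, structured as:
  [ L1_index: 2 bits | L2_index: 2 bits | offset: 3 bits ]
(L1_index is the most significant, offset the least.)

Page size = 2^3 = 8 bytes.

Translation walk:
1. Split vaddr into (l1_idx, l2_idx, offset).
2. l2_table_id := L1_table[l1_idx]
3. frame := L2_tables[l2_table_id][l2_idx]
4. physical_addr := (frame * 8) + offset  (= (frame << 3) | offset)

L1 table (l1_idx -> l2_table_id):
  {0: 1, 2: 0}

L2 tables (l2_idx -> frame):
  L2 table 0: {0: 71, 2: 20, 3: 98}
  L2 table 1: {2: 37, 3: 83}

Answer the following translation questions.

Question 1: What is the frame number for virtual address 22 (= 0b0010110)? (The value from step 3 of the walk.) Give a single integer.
vaddr = 22: l1_idx=0, l2_idx=2
L1[0] = 1; L2[1][2] = 37

Answer: 37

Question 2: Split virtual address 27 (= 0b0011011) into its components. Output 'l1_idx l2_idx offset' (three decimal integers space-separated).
vaddr = 27 = 0b0011011
  top 2 bits -> l1_idx = 0
  next 2 bits -> l2_idx = 3
  bottom 3 bits -> offset = 3

Answer: 0 3 3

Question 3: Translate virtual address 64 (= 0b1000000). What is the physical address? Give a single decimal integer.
vaddr = 64 = 0b1000000
Split: l1_idx=2, l2_idx=0, offset=0
L1[2] = 0
L2[0][0] = 71
paddr = 71 * 8 + 0 = 568

Answer: 568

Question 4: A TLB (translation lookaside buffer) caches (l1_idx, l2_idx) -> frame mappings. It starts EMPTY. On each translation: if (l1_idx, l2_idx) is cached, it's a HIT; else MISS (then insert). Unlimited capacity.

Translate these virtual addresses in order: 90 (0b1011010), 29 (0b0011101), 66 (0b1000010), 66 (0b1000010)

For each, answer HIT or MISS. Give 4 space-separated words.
vaddr=90: (2,3) not in TLB -> MISS, insert
vaddr=29: (0,3) not in TLB -> MISS, insert
vaddr=66: (2,0) not in TLB -> MISS, insert
vaddr=66: (2,0) in TLB -> HIT

Answer: MISS MISS MISS HIT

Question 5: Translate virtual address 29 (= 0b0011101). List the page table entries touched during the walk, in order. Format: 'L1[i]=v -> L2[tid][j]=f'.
Answer: L1[0]=1 -> L2[1][3]=83

Derivation:
vaddr = 29 = 0b0011101
Split: l1_idx=0, l2_idx=3, offset=5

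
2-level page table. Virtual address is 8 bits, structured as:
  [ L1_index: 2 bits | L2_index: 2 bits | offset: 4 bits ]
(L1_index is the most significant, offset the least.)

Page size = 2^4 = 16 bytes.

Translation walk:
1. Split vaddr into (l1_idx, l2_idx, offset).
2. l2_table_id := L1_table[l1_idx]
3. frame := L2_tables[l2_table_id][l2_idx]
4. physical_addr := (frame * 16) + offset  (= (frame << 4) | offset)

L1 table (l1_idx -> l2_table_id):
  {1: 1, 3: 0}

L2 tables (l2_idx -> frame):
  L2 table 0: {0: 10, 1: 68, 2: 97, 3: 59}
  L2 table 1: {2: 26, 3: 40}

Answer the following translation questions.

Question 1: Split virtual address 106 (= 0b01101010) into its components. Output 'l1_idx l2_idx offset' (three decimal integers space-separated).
Answer: 1 2 10

Derivation:
vaddr = 106 = 0b01101010
  top 2 bits -> l1_idx = 1
  next 2 bits -> l2_idx = 2
  bottom 4 bits -> offset = 10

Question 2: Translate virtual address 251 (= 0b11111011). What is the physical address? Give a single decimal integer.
Answer: 955

Derivation:
vaddr = 251 = 0b11111011
Split: l1_idx=3, l2_idx=3, offset=11
L1[3] = 0
L2[0][3] = 59
paddr = 59 * 16 + 11 = 955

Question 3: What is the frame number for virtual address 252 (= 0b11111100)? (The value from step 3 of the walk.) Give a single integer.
Answer: 59

Derivation:
vaddr = 252: l1_idx=3, l2_idx=3
L1[3] = 0; L2[0][3] = 59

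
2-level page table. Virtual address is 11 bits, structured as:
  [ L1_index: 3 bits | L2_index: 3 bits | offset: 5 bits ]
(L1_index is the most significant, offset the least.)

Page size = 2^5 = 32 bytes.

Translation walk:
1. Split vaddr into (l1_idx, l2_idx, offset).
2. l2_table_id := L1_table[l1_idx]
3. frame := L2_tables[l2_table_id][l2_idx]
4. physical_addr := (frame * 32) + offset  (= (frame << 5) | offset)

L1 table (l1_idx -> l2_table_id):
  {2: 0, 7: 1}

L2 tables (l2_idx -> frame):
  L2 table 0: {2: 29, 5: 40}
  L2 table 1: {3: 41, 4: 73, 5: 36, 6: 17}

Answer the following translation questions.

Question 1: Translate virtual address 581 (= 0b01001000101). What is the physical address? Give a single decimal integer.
Answer: 933

Derivation:
vaddr = 581 = 0b01001000101
Split: l1_idx=2, l2_idx=2, offset=5
L1[2] = 0
L2[0][2] = 29
paddr = 29 * 32 + 5 = 933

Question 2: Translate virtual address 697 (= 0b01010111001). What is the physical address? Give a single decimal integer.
vaddr = 697 = 0b01010111001
Split: l1_idx=2, l2_idx=5, offset=25
L1[2] = 0
L2[0][5] = 40
paddr = 40 * 32 + 25 = 1305

Answer: 1305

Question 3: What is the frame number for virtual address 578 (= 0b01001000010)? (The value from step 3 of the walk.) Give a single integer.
Answer: 29

Derivation:
vaddr = 578: l1_idx=2, l2_idx=2
L1[2] = 0; L2[0][2] = 29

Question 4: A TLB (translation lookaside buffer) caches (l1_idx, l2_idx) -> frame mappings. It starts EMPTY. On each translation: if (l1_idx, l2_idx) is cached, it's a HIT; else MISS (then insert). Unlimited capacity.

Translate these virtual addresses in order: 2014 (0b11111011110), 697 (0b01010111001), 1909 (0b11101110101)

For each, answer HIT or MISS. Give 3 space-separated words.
vaddr=2014: (7,6) not in TLB -> MISS, insert
vaddr=697: (2,5) not in TLB -> MISS, insert
vaddr=1909: (7,3) not in TLB -> MISS, insert

Answer: MISS MISS MISS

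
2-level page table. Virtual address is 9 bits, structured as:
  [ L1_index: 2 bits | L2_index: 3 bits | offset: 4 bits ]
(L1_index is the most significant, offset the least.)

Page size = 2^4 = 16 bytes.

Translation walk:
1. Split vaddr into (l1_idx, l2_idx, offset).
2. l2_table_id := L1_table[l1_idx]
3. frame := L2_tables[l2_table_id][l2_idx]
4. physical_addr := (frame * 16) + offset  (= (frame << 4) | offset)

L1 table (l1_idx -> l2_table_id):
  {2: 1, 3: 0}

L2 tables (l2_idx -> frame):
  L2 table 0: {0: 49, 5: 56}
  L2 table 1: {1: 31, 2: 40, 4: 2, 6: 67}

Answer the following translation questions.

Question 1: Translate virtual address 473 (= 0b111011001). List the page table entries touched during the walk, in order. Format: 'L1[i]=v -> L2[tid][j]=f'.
Answer: L1[3]=0 -> L2[0][5]=56

Derivation:
vaddr = 473 = 0b111011001
Split: l1_idx=3, l2_idx=5, offset=9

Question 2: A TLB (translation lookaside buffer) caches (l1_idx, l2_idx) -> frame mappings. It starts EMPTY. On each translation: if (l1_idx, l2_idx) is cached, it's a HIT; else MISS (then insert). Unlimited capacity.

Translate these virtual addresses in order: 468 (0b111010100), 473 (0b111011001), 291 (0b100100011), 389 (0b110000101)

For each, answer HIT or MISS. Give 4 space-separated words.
Answer: MISS HIT MISS MISS

Derivation:
vaddr=468: (3,5) not in TLB -> MISS, insert
vaddr=473: (3,5) in TLB -> HIT
vaddr=291: (2,2) not in TLB -> MISS, insert
vaddr=389: (3,0) not in TLB -> MISS, insert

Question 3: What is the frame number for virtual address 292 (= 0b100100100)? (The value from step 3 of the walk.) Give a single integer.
vaddr = 292: l1_idx=2, l2_idx=2
L1[2] = 1; L2[1][2] = 40

Answer: 40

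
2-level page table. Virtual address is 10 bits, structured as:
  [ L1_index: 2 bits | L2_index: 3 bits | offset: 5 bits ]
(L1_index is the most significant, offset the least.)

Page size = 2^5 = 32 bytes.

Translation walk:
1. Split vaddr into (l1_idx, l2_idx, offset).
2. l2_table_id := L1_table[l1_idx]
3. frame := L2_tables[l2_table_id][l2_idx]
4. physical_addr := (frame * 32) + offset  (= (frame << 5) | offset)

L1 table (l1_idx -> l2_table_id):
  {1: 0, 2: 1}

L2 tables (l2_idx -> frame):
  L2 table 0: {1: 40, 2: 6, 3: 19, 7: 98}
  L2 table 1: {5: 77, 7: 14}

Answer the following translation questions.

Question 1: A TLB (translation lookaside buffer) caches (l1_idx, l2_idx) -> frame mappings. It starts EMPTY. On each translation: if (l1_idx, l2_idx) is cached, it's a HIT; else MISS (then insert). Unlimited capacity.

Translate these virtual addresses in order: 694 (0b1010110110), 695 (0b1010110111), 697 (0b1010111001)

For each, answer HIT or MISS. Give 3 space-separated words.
vaddr=694: (2,5) not in TLB -> MISS, insert
vaddr=695: (2,5) in TLB -> HIT
vaddr=697: (2,5) in TLB -> HIT

Answer: MISS HIT HIT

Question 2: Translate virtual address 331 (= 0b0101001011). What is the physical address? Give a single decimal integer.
Answer: 203

Derivation:
vaddr = 331 = 0b0101001011
Split: l1_idx=1, l2_idx=2, offset=11
L1[1] = 0
L2[0][2] = 6
paddr = 6 * 32 + 11 = 203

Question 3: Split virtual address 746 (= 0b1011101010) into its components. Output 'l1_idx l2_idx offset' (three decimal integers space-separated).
vaddr = 746 = 0b1011101010
  top 2 bits -> l1_idx = 2
  next 3 bits -> l2_idx = 7
  bottom 5 bits -> offset = 10

Answer: 2 7 10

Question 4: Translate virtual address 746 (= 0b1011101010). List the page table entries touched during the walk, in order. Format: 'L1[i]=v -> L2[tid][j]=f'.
Answer: L1[2]=1 -> L2[1][7]=14

Derivation:
vaddr = 746 = 0b1011101010
Split: l1_idx=2, l2_idx=7, offset=10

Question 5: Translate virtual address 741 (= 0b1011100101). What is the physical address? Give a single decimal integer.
Answer: 453

Derivation:
vaddr = 741 = 0b1011100101
Split: l1_idx=2, l2_idx=7, offset=5
L1[2] = 1
L2[1][7] = 14
paddr = 14 * 32 + 5 = 453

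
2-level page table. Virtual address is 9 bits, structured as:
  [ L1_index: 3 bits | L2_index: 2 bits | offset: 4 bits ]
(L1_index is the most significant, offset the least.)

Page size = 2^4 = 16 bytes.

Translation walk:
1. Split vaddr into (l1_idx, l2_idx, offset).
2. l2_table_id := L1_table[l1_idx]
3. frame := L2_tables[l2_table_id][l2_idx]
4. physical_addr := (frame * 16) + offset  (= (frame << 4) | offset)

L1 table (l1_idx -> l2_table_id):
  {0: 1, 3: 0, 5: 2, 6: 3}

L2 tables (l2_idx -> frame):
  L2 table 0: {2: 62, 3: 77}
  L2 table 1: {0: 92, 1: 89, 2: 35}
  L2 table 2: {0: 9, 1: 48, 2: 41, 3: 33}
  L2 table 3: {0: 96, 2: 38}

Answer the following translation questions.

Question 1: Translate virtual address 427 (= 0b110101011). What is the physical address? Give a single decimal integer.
Answer: 619

Derivation:
vaddr = 427 = 0b110101011
Split: l1_idx=6, l2_idx=2, offset=11
L1[6] = 3
L2[3][2] = 38
paddr = 38 * 16 + 11 = 619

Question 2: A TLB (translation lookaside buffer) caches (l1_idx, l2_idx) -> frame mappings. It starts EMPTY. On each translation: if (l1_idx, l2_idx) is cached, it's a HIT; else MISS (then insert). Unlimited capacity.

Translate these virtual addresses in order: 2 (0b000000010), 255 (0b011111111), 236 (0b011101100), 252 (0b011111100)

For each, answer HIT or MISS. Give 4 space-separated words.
vaddr=2: (0,0) not in TLB -> MISS, insert
vaddr=255: (3,3) not in TLB -> MISS, insert
vaddr=236: (3,2) not in TLB -> MISS, insert
vaddr=252: (3,3) in TLB -> HIT

Answer: MISS MISS MISS HIT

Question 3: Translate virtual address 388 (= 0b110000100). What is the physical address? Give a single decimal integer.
Answer: 1540

Derivation:
vaddr = 388 = 0b110000100
Split: l1_idx=6, l2_idx=0, offset=4
L1[6] = 3
L2[3][0] = 96
paddr = 96 * 16 + 4 = 1540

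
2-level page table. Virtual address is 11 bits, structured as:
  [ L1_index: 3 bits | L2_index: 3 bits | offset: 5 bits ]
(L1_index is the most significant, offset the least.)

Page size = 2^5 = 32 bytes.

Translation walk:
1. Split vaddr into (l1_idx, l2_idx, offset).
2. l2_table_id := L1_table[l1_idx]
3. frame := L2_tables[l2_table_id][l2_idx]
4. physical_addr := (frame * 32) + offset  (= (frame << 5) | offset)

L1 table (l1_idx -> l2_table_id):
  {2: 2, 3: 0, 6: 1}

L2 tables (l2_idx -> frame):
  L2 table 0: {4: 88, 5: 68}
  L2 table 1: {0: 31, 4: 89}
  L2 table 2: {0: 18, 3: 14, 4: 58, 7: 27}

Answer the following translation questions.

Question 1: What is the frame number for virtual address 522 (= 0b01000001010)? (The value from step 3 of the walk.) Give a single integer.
vaddr = 522: l1_idx=2, l2_idx=0
L1[2] = 2; L2[2][0] = 18

Answer: 18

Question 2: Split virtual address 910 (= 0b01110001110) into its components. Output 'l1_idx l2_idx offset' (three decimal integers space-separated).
vaddr = 910 = 0b01110001110
  top 3 bits -> l1_idx = 3
  next 3 bits -> l2_idx = 4
  bottom 5 bits -> offset = 14

Answer: 3 4 14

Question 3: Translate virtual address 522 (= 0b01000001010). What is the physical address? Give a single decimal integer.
vaddr = 522 = 0b01000001010
Split: l1_idx=2, l2_idx=0, offset=10
L1[2] = 2
L2[2][0] = 18
paddr = 18 * 32 + 10 = 586

Answer: 586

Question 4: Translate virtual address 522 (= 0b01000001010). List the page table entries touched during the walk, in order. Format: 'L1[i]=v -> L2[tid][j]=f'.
vaddr = 522 = 0b01000001010
Split: l1_idx=2, l2_idx=0, offset=10

Answer: L1[2]=2 -> L2[2][0]=18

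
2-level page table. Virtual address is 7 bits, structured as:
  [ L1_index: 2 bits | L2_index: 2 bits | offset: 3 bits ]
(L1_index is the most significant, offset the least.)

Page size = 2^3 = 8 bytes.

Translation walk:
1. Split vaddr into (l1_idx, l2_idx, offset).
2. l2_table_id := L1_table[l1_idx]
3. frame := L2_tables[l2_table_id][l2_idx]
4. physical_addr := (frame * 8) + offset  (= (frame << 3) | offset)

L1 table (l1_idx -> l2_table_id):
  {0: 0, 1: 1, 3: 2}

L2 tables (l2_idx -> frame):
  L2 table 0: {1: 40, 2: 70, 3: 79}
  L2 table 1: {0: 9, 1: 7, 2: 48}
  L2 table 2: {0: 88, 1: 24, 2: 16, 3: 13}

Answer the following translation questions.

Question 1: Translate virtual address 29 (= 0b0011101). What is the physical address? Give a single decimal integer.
vaddr = 29 = 0b0011101
Split: l1_idx=0, l2_idx=3, offset=5
L1[0] = 0
L2[0][3] = 79
paddr = 79 * 8 + 5 = 637

Answer: 637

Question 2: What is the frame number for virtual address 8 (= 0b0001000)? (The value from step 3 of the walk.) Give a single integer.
Answer: 40

Derivation:
vaddr = 8: l1_idx=0, l2_idx=1
L1[0] = 0; L2[0][1] = 40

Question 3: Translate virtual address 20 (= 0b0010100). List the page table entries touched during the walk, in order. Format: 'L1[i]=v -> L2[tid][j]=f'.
vaddr = 20 = 0b0010100
Split: l1_idx=0, l2_idx=2, offset=4

Answer: L1[0]=0 -> L2[0][2]=70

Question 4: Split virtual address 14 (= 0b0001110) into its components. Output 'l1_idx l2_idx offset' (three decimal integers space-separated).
Answer: 0 1 6

Derivation:
vaddr = 14 = 0b0001110
  top 2 bits -> l1_idx = 0
  next 2 bits -> l2_idx = 1
  bottom 3 bits -> offset = 6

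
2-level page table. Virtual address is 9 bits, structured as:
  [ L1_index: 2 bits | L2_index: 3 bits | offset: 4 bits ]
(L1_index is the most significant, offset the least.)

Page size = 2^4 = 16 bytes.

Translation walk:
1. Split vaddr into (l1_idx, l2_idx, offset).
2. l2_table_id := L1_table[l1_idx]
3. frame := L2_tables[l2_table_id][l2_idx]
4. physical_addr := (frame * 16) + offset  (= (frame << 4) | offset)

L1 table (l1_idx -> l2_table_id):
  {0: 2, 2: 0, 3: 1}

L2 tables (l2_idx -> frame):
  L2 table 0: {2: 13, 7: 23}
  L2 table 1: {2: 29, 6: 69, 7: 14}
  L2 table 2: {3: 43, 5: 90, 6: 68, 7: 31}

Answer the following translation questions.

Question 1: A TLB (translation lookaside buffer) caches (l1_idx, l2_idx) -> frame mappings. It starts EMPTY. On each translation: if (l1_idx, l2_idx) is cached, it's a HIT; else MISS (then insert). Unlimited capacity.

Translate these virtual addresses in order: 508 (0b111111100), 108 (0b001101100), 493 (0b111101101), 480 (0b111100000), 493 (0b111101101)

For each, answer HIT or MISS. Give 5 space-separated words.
vaddr=508: (3,7) not in TLB -> MISS, insert
vaddr=108: (0,6) not in TLB -> MISS, insert
vaddr=493: (3,6) not in TLB -> MISS, insert
vaddr=480: (3,6) in TLB -> HIT
vaddr=493: (3,6) in TLB -> HIT

Answer: MISS MISS MISS HIT HIT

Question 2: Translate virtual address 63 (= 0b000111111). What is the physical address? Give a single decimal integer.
Answer: 703

Derivation:
vaddr = 63 = 0b000111111
Split: l1_idx=0, l2_idx=3, offset=15
L1[0] = 2
L2[2][3] = 43
paddr = 43 * 16 + 15 = 703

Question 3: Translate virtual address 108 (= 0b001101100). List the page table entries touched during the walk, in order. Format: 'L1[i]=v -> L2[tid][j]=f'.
Answer: L1[0]=2 -> L2[2][6]=68

Derivation:
vaddr = 108 = 0b001101100
Split: l1_idx=0, l2_idx=6, offset=12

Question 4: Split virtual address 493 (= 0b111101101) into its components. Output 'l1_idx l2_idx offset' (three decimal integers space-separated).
vaddr = 493 = 0b111101101
  top 2 bits -> l1_idx = 3
  next 3 bits -> l2_idx = 6
  bottom 4 bits -> offset = 13

Answer: 3 6 13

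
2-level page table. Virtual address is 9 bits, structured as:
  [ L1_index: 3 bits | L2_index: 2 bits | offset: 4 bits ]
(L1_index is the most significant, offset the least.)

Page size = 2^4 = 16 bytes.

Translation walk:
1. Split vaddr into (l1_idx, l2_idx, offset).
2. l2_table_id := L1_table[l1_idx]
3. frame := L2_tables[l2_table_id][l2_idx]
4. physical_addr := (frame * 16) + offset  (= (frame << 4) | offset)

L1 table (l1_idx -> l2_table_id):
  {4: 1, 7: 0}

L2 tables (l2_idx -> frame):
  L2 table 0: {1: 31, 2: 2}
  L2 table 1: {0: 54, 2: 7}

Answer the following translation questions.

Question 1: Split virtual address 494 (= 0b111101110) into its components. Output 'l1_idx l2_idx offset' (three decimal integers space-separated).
Answer: 7 2 14

Derivation:
vaddr = 494 = 0b111101110
  top 3 bits -> l1_idx = 7
  next 2 bits -> l2_idx = 2
  bottom 4 bits -> offset = 14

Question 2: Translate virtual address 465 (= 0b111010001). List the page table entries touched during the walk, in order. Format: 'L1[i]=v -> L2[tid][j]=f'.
vaddr = 465 = 0b111010001
Split: l1_idx=7, l2_idx=1, offset=1

Answer: L1[7]=0 -> L2[0][1]=31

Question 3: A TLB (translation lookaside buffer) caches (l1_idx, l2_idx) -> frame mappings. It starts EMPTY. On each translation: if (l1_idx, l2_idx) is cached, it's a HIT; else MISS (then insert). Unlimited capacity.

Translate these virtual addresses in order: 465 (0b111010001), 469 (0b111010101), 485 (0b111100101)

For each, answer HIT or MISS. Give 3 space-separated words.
Answer: MISS HIT MISS

Derivation:
vaddr=465: (7,1) not in TLB -> MISS, insert
vaddr=469: (7,1) in TLB -> HIT
vaddr=485: (7,2) not in TLB -> MISS, insert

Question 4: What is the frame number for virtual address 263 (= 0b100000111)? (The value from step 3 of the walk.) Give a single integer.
Answer: 54

Derivation:
vaddr = 263: l1_idx=4, l2_idx=0
L1[4] = 1; L2[1][0] = 54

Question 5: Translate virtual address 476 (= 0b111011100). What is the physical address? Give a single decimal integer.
vaddr = 476 = 0b111011100
Split: l1_idx=7, l2_idx=1, offset=12
L1[7] = 0
L2[0][1] = 31
paddr = 31 * 16 + 12 = 508

Answer: 508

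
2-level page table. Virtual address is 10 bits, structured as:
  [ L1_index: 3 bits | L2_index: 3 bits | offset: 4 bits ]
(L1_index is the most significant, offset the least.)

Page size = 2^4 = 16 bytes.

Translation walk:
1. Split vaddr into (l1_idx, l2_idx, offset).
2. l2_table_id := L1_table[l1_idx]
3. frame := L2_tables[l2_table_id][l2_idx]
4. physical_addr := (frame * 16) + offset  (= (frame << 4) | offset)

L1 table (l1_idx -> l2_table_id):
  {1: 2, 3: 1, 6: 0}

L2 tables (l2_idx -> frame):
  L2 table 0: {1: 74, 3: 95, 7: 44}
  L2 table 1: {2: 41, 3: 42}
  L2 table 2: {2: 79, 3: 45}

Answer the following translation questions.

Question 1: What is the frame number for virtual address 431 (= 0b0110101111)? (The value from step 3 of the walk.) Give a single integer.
Answer: 41

Derivation:
vaddr = 431: l1_idx=3, l2_idx=2
L1[3] = 1; L2[1][2] = 41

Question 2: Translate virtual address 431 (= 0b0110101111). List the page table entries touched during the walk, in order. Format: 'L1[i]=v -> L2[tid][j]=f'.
Answer: L1[3]=1 -> L2[1][2]=41

Derivation:
vaddr = 431 = 0b0110101111
Split: l1_idx=3, l2_idx=2, offset=15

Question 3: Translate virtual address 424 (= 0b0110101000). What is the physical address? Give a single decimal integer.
vaddr = 424 = 0b0110101000
Split: l1_idx=3, l2_idx=2, offset=8
L1[3] = 1
L2[1][2] = 41
paddr = 41 * 16 + 8 = 664

Answer: 664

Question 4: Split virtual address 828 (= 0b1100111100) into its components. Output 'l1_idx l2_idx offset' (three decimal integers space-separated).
Answer: 6 3 12

Derivation:
vaddr = 828 = 0b1100111100
  top 3 bits -> l1_idx = 6
  next 3 bits -> l2_idx = 3
  bottom 4 bits -> offset = 12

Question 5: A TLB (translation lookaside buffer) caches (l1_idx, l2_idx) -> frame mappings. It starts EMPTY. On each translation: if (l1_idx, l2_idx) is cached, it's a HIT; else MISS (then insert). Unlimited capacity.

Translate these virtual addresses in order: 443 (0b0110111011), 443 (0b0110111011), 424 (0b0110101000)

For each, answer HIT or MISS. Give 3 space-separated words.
vaddr=443: (3,3) not in TLB -> MISS, insert
vaddr=443: (3,3) in TLB -> HIT
vaddr=424: (3,2) not in TLB -> MISS, insert

Answer: MISS HIT MISS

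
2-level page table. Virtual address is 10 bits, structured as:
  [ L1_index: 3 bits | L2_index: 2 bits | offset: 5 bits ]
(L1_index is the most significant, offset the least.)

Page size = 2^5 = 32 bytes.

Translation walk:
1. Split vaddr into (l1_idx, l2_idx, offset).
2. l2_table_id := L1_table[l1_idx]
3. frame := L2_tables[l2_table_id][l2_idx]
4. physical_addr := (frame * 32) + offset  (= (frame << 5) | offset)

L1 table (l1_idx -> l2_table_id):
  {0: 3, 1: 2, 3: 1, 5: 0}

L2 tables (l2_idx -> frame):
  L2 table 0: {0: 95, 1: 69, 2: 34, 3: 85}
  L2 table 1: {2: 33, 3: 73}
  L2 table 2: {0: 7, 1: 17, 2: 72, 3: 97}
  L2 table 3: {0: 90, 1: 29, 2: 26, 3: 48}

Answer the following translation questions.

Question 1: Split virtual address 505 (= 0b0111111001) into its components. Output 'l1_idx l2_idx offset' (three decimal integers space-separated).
Answer: 3 3 25

Derivation:
vaddr = 505 = 0b0111111001
  top 3 bits -> l1_idx = 3
  next 2 bits -> l2_idx = 3
  bottom 5 bits -> offset = 25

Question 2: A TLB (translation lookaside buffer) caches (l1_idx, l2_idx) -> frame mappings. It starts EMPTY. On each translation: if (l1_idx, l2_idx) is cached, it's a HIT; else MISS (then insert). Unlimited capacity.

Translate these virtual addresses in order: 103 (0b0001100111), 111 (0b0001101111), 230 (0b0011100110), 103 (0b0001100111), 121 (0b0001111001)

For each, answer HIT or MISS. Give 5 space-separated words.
vaddr=103: (0,3) not in TLB -> MISS, insert
vaddr=111: (0,3) in TLB -> HIT
vaddr=230: (1,3) not in TLB -> MISS, insert
vaddr=103: (0,3) in TLB -> HIT
vaddr=121: (0,3) in TLB -> HIT

Answer: MISS HIT MISS HIT HIT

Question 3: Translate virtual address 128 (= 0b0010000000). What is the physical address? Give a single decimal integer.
Answer: 224

Derivation:
vaddr = 128 = 0b0010000000
Split: l1_idx=1, l2_idx=0, offset=0
L1[1] = 2
L2[2][0] = 7
paddr = 7 * 32 + 0 = 224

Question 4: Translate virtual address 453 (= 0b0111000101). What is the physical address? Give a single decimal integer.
vaddr = 453 = 0b0111000101
Split: l1_idx=3, l2_idx=2, offset=5
L1[3] = 1
L2[1][2] = 33
paddr = 33 * 32 + 5 = 1061

Answer: 1061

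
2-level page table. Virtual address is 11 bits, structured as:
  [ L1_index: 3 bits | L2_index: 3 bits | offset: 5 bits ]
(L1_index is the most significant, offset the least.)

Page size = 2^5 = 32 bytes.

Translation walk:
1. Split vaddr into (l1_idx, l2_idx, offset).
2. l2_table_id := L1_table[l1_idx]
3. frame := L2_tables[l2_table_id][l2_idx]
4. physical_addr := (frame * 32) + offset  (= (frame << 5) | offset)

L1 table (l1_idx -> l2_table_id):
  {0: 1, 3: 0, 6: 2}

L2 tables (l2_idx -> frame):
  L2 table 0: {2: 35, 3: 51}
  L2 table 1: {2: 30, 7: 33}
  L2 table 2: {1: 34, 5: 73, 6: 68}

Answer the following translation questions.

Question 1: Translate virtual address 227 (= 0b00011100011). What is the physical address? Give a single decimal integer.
vaddr = 227 = 0b00011100011
Split: l1_idx=0, l2_idx=7, offset=3
L1[0] = 1
L2[1][7] = 33
paddr = 33 * 32 + 3 = 1059

Answer: 1059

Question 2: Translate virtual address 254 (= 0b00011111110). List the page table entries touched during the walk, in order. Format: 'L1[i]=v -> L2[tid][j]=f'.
Answer: L1[0]=1 -> L2[1][7]=33

Derivation:
vaddr = 254 = 0b00011111110
Split: l1_idx=0, l2_idx=7, offset=30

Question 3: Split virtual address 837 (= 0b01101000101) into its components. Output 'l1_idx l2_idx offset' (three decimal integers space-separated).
Answer: 3 2 5

Derivation:
vaddr = 837 = 0b01101000101
  top 3 bits -> l1_idx = 3
  next 3 bits -> l2_idx = 2
  bottom 5 bits -> offset = 5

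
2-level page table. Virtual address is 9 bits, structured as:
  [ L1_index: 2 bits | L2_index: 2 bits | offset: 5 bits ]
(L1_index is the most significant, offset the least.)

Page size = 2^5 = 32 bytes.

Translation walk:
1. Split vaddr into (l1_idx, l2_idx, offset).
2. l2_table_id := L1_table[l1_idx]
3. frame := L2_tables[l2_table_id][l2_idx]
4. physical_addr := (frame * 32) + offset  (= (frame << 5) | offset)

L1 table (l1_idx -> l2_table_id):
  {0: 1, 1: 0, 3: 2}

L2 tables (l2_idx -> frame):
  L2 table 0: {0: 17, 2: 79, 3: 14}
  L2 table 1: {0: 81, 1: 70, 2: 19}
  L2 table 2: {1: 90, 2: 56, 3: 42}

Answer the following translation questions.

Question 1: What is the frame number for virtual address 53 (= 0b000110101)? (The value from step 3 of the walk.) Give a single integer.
vaddr = 53: l1_idx=0, l2_idx=1
L1[0] = 1; L2[1][1] = 70

Answer: 70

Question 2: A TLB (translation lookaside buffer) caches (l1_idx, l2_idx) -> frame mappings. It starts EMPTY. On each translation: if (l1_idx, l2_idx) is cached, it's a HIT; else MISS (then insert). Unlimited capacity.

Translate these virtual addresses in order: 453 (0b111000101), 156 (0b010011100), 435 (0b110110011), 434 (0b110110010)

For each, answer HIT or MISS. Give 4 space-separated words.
vaddr=453: (3,2) not in TLB -> MISS, insert
vaddr=156: (1,0) not in TLB -> MISS, insert
vaddr=435: (3,1) not in TLB -> MISS, insert
vaddr=434: (3,1) in TLB -> HIT

Answer: MISS MISS MISS HIT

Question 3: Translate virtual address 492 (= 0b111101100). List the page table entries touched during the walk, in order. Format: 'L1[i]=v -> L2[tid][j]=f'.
vaddr = 492 = 0b111101100
Split: l1_idx=3, l2_idx=3, offset=12

Answer: L1[3]=2 -> L2[2][3]=42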